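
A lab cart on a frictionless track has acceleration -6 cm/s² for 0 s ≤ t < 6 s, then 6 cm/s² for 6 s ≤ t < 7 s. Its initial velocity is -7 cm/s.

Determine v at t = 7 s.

-37 cm/s

Δv equals the area under the a-t graph; then v = v₀ + Δv.
0–6 s: -6 × 6 = -36 cm/s
6–7 s: 6 × 1 = 6 cm/s
Δv = -30 cm/s, so v(7) = -7 + (-30) = -37 cm/s.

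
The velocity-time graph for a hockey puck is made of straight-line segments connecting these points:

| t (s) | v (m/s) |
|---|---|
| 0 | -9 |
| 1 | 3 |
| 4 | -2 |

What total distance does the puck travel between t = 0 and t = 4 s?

7.65 m

Total distance travelled is ∫|v| dt — sum the magnitudes of each area piece.
0–1 s: v = 0 at t = 0.75 s; triangle areas 3.375 + 0.375 = 3.75 m
1–4 s: v = 0 at t = 2.8 s; triangle areas 2.7 + 1.2 = 3.9 m
Total distance = 7.65 m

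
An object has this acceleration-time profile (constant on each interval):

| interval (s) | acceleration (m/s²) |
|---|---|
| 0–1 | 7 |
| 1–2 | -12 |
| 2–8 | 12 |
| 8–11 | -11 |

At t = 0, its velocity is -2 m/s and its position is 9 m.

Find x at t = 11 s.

329 m

On each constant-a segment, Δv = aΔt and Δx = v₀Δt + ½aΔt²; chain segment to segment.
0–1 s: v starts -2 m/s; Δx = -2·1 + ½·7·1² = 1.5 m; v ends 5 m/s.
1–2 s: v starts 5 m/s; Δx = 5·1 + ½·-12·1² = -1 m; v ends -7 m/s.
2–8 s: v starts -7 m/s; Δx = -7·6 + ½·12·6² = 174 m; v ends 65 m/s.
8–11 s: v starts 65 m/s; Δx = 65·3 + ½·-11·3² = 145.5 m; v ends 32 m/s.
x(11) = 9 + Σ Δx = 329 m.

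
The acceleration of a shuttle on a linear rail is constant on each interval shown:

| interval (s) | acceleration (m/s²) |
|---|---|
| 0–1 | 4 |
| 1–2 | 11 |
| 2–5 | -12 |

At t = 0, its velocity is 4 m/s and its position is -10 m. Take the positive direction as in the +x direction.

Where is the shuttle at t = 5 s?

12.5 m

On each constant-a segment, Δv = aΔt and Δx = v₀Δt + ½aΔt²; chain segment to segment.
0–1 s: v starts 4 m/s; Δx = 4·1 + ½·4·1² = 6 m; v ends 8 m/s.
1–2 s: v starts 8 m/s; Δx = 8·1 + ½·11·1² = 13.5 m; v ends 19 m/s.
2–5 s: v starts 19 m/s; Δx = 19·3 + ½·-12·3² = 3 m; v ends -17 m/s.
x(5) = -10 + Σ Δx = 12.5 m.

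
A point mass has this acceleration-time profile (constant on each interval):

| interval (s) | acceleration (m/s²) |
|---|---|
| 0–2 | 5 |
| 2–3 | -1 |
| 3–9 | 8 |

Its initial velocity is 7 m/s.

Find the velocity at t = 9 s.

Δv equals the area under the a-t graph; then v = v₀ + Δv.
0–2 s: 5 × 2 = 10 m/s
2–3 s: -1 × 1 = -1 m/s
3–9 s: 8 × 6 = 48 m/s
Δv = 57 m/s, so v(9) = 7 + (57) = 64 m/s.

64 m/s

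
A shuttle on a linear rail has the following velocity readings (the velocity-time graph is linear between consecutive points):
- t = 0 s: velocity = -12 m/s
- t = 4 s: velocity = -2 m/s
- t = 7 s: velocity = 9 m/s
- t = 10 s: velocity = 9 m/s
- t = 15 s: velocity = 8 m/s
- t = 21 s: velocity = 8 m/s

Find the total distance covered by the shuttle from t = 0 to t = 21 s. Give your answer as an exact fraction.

Total distance travelled is ∫|v| dt — sum the magnitudes of each area piece.
0–4 s: |½(-12 + -2)(4)| = 28 m
4–7 s: v = 0 at t = 50/11 s; triangle areas 6/11 + 243/22 = 255/22 m
7–10 s: |9| × 3 = 27 m
10–15 s: |½(9 + 8)(5)| = 42.5 m
15–21 s: |8| × 6 = 48 m
Total distance = 1728/11 m

1728/11 m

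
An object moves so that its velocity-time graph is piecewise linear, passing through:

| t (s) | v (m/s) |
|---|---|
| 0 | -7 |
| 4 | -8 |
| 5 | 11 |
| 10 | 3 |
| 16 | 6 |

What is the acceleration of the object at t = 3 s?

-0.25 m/s²

Acceleration is the slope of the v-t graph on 0–4 s: (-8 − -7)/(4 − 0) = -0.25 m/s².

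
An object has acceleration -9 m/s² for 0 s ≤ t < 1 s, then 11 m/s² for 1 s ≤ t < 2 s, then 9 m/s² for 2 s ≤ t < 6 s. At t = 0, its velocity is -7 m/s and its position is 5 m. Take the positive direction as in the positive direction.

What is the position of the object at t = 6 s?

35 m

On each constant-a segment, Δv = aΔt and Δx = v₀Δt + ½aΔt²; chain segment to segment.
0–1 s: v starts -7 m/s; Δx = -7·1 + ½·-9·1² = -11.5 m; v ends -16 m/s.
1–2 s: v starts -16 m/s; Δx = -16·1 + ½·11·1² = -10.5 m; v ends -5 m/s.
2–6 s: v starts -5 m/s; Δx = -5·4 + ½·9·4² = 52 m; v ends 31 m/s.
x(6) = 5 + Σ Δx = 35 m.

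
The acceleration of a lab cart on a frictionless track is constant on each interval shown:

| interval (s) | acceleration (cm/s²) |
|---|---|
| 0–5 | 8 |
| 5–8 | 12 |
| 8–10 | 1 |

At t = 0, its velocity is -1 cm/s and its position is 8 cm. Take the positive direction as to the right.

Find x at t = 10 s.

On each constant-a segment, Δv = aΔt and Δx = v₀Δt + ½aΔt²; chain segment to segment.
0–5 s: v starts -1 cm/s; Δx = -1·5 + ½·8·5² = 95 cm; v ends 39 cm/s.
5–8 s: v starts 39 cm/s; Δx = 39·3 + ½·12·3² = 171 cm; v ends 75 cm/s.
8–10 s: v starts 75 cm/s; Δx = 75·2 + ½·1·2² = 152 cm; v ends 77 cm/s.
x(10) = 8 + Σ Δx = 426 cm.

426 cm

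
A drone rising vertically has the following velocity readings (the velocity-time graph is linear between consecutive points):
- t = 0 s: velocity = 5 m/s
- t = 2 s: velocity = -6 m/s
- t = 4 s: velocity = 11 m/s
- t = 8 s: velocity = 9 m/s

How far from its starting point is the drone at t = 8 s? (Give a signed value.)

Displacement is the signed area under the v-t curve.
0–2 s: ½(5 + -6)(2) = -1 m
2–4 s: ½(-6 + 11)(2) = 5 m
4–8 s: ½(11 + 9)(4) = 40 m
Net displacement = 44 m

44 m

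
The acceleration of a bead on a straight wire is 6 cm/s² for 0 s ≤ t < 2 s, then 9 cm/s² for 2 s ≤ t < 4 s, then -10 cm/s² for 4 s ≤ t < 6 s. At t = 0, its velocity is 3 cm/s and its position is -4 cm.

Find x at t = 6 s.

108 cm

On each constant-a segment, Δv = aΔt and Δx = v₀Δt + ½aΔt²; chain segment to segment.
0–2 s: v starts 3 cm/s; Δx = 3·2 + ½·6·2² = 18 cm; v ends 15 cm/s.
2–4 s: v starts 15 cm/s; Δx = 15·2 + ½·9·2² = 48 cm; v ends 33 cm/s.
4–6 s: v starts 33 cm/s; Δx = 33·2 + ½·-10·2² = 46 cm; v ends 13 cm/s.
x(6) = -4 + Σ Δx = 108 cm.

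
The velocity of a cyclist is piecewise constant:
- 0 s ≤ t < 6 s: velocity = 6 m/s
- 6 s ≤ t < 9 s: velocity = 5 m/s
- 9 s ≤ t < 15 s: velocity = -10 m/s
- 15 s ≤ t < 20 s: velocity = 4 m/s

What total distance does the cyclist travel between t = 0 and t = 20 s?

131 m

Total distance travelled is ∫|v| dt — sum the magnitudes of each area piece.
0–6 s: |6| × 6 = 36 m
6–9 s: |5| × 3 = 15 m
9–15 s: |-10| × 6 = 60 m
15–20 s: |4| × 5 = 20 m
Total distance = 131 m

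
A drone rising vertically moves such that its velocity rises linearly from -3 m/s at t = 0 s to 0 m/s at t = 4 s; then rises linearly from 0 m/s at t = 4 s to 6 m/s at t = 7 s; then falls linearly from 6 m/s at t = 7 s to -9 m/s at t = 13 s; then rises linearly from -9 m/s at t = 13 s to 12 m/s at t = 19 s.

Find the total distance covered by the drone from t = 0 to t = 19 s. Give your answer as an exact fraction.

Distance (not displacement) is the total path length: add the absolute areas under v-t.
0–4 s: |½(-3 + 0)(4)| = 6 m
4–7 s: |½(0 + 6)(3)| = 9 m
7–13 s: v = 0 at t = 9.4 s; triangle areas 7.2 + 16.2 = 23.4 m
13–19 s: v = 0 at t = 109/7 s; triangle areas 81/7 + 144/7 = 225/7 m
Total distance = 2469/35 m

2469/35 m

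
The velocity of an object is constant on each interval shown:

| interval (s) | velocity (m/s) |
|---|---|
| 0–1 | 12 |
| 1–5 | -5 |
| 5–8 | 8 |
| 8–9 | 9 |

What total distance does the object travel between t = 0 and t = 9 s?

65 m

Total distance travelled is ∫|v| dt — sum the magnitudes of each area piece.
0–1 s: |12| × 1 = 12 m
1–5 s: |-5| × 4 = 20 m
5–8 s: |8| × 3 = 24 m
8–9 s: |9| × 1 = 9 m
Total distance = 65 m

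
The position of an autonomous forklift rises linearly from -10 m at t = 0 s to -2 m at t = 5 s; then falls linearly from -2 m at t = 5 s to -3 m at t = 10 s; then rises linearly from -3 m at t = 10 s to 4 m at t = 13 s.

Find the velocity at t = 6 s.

Velocity is the slope of the x-t graph on 5–10 s: (-3 − -2)/(10 − 5) = -0.2 m/s.

-0.2 m/s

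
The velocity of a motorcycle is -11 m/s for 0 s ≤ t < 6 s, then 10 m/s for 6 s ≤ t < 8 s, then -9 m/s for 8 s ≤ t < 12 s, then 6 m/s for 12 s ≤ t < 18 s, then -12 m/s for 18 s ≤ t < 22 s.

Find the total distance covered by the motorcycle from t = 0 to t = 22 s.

Distance (not displacement) is the total path length: add the absolute areas under v-t.
0–6 s: |-11| × 6 = 66 m
6–8 s: |10| × 2 = 20 m
8–12 s: |-9| × 4 = 36 m
12–18 s: |6| × 6 = 36 m
18–22 s: |-12| × 4 = 48 m
Total distance = 206 m

206 m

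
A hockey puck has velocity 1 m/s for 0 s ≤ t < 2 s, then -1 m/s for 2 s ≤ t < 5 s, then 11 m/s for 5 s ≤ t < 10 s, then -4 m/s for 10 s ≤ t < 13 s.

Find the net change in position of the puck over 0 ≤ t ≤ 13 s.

42 m

Displacement is the signed area under the v-t curve.
0–2 s: 1 × 2 = 2 m
2–5 s: -1 × 3 = -3 m
5–10 s: 11 × 5 = 55 m
10–13 s: -4 × 3 = -12 m
Net displacement = 42 m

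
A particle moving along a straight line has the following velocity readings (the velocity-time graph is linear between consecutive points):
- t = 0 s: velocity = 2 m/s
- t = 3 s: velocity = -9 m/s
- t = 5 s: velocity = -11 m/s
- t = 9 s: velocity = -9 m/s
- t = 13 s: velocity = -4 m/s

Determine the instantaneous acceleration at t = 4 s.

Acceleration is the slope of the v-t graph on 3–5 s: (-11 − -9)/(5 − 3) = -1 m/s².

-1 m/s²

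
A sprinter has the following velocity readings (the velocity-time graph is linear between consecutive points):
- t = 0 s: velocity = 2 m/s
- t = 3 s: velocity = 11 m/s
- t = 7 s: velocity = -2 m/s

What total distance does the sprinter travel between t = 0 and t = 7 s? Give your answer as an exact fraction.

Distance (not displacement) is the total path length: add the absolute areas under v-t.
0–3 s: |½(2 + 11)(3)| = 19.5 m
3–7 s: v = 0 at t = 83/13 s; triangle areas 242/13 + 8/13 = 250/13 m
Total distance = 1007/26 m

1007/26 m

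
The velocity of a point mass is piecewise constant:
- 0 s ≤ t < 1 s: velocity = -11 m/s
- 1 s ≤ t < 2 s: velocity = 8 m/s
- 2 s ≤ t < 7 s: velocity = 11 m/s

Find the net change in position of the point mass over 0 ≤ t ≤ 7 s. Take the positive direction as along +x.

52 m

Net displacement equals the area under the velocity-time graph (areas below the axis count negative).
0–1 s: -11 × 1 = -11 m
1–2 s: 8 × 1 = 8 m
2–7 s: 11 × 5 = 55 m
Net displacement = 52 m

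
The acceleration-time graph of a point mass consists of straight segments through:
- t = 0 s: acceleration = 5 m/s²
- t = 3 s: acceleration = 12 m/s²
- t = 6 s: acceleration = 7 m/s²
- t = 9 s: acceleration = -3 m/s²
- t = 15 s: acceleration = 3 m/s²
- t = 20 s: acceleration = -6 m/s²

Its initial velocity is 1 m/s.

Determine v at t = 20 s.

53.5 m/s

Δv equals the area under the a-t graph; then v = v₀ + Δv.
0–3 s: ½(5 + 12)(3) = 25.5 m/s
3–6 s: ½(12 + 7)(3) = 28.5 m/s
6–9 s: ½(7 + -3)(3) = 6 m/s
9–15 s: ½(-3 + 3)(6) = 0 m/s
15–20 s: ½(3 + -6)(5) = -7.5 m/s
Δv = 52.5 m/s, so v(20) = 1 + (52.5) = 53.5 m/s.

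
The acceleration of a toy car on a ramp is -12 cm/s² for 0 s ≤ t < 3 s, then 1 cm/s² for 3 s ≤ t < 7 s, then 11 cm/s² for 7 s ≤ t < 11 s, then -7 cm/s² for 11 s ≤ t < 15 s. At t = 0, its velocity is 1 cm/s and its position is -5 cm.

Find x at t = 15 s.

On each constant-a segment, Δv = aΔt and Δx = v₀Δt + ½aΔt²; chain segment to segment.
0–3 s: v starts 1 cm/s; Δx = 1·3 + ½·-12·3² = -51 cm; v ends -35 cm/s.
3–7 s: v starts -35 cm/s; Δx = -35·4 + ½·1·4² = -132 cm; v ends -31 cm/s.
7–11 s: v starts -31 cm/s; Δx = -31·4 + ½·11·4² = -36 cm; v ends 13 cm/s.
11–15 s: v starts 13 cm/s; Δx = 13·4 + ½·-7·4² = -4 cm; v ends -15 cm/s.
x(15) = -5 + Σ Δx = -228 cm.

-228 cm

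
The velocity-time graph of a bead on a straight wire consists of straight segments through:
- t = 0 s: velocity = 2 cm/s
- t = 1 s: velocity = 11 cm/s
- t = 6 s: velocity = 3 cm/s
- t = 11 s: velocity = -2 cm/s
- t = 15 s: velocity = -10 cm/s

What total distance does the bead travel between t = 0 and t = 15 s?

72 cm

Total distance travelled is ∫|v| dt — sum the magnitudes of each area piece.
0–1 s: |½(2 + 11)(1)| = 6.5 cm
1–6 s: |½(11 + 3)(5)| = 35 cm
6–11 s: v = 0 at t = 9 s; triangle areas 4.5 + 2 = 6.5 cm
11–15 s: |½(-2 + -10)(4)| = 24 cm
Total distance = 72 cm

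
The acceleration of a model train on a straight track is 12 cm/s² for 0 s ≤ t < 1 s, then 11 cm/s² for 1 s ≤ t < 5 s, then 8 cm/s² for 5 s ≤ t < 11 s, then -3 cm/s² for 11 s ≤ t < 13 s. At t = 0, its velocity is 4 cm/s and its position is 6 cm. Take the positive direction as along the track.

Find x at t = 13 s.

882 cm

On each constant-a segment, Δv = aΔt and Δx = v₀Δt + ½aΔt²; chain segment to segment.
0–1 s: v starts 4 cm/s; Δx = 4·1 + ½·12·1² = 10 cm; v ends 16 cm/s.
1–5 s: v starts 16 cm/s; Δx = 16·4 + ½·11·4² = 152 cm; v ends 60 cm/s.
5–11 s: v starts 60 cm/s; Δx = 60·6 + ½·8·6² = 504 cm; v ends 108 cm/s.
11–13 s: v starts 108 cm/s; Δx = 108·2 + ½·-3·2² = 210 cm; v ends 102 cm/s.
x(13) = 6 + Σ Δx = 882 cm.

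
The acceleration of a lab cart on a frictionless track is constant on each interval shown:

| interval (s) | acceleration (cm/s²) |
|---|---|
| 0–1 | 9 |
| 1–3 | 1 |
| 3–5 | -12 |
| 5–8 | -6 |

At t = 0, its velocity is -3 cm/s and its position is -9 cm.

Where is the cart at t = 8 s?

On each constant-a segment, Δv = aΔt and Δx = v₀Δt + ½aΔt²; chain segment to segment.
0–1 s: v starts -3 cm/s; Δx = -3·1 + ½·9·1² = 1.5 cm; v ends 6 cm/s.
1–3 s: v starts 6 cm/s; Δx = 6·2 + ½·1·2² = 14 cm; v ends 8 cm/s.
3–5 s: v starts 8 cm/s; Δx = 8·2 + ½·-12·2² = -8 cm; v ends -16 cm/s.
5–8 s: v starts -16 cm/s; Δx = -16·3 + ½·-6·3² = -75 cm; v ends -34 cm/s.
x(8) = -9 + Σ Δx = -76.5 cm.

-76.5 cm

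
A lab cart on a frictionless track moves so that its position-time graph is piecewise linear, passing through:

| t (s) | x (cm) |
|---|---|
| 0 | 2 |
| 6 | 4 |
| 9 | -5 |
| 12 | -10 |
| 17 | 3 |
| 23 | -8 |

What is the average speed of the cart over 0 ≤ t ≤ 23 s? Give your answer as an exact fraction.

40/23 cm/s

Average speed = (total path length)/(elapsed time); on a piecewise-linear x-t graph the path length is Σ|Δx|.
0–6 s: |Δx| = |4 − 2| = 2 cm
6–9 s: |Δx| = |-5 − 4| = 9 cm
9–12 s: |Δx| = |-10 − -5| = 5 cm
12–17 s: |Δx| = |3 − -10| = 13 cm
17–23 s: |Δx| = |-8 − 3| = 11 cm
Total path = 40 cm; average speed = 40/23 = 40/23 cm/s.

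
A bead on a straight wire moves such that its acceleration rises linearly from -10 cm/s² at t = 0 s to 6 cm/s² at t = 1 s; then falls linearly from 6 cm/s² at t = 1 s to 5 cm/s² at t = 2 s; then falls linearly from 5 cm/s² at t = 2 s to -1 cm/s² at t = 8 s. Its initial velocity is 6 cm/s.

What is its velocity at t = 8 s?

Δv equals the area under the a-t graph; then v = v₀ + Δv.
0–1 s: ½(-10 + 6)(1) = -2 cm/s
1–2 s: ½(6 + 5)(1) = 5.5 cm/s
2–8 s: ½(5 + -1)(6) = 12 cm/s
Δv = 15.5 cm/s, so v(8) = 6 + (15.5) = 21.5 cm/s.

21.5 cm/s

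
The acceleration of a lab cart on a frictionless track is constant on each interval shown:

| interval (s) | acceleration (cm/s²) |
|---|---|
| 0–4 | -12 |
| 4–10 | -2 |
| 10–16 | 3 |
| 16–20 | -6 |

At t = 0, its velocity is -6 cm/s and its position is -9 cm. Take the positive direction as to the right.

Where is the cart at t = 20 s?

-1071 cm

On each constant-a segment, Δv = aΔt and Δx = v₀Δt + ½aΔt²; chain segment to segment.
0–4 s: v starts -6 cm/s; Δx = -6·4 + ½·-12·4² = -120 cm; v ends -54 cm/s.
4–10 s: v starts -54 cm/s; Δx = -54·6 + ½·-2·6² = -360 cm; v ends -66 cm/s.
10–16 s: v starts -66 cm/s; Δx = -66·6 + ½·3·6² = -342 cm; v ends -48 cm/s.
16–20 s: v starts -48 cm/s; Δx = -48·4 + ½·-6·4² = -240 cm; v ends -72 cm/s.
x(20) = -9 + Σ Δx = -1071 cm.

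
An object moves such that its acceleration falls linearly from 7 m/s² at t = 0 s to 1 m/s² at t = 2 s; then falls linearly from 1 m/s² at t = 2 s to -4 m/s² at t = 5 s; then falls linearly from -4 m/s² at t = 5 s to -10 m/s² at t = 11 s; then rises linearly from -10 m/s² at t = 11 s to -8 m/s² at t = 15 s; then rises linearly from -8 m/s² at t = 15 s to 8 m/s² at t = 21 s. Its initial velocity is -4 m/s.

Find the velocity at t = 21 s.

Δv equals the area under the a-t graph; then v = v₀ + Δv.
0–2 s: ½(7 + 1)(2) = 8 m/s
2–5 s: ½(1 + -4)(3) = -4.5 m/s
5–11 s: ½(-4 + -10)(6) = -42 m/s
11–15 s: ½(-10 + -8)(4) = -36 m/s
15–21 s: ½(-8 + 8)(6) = 0 m/s
Δv = -74.5 m/s, so v(21) = -4 + (-74.5) = -78.5 m/s.

-78.5 m/s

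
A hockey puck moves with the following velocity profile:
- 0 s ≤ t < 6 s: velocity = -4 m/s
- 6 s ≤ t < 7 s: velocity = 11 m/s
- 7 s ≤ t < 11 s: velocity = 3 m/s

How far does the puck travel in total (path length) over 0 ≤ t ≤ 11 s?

47 m

Distance (not displacement) is the total path length: add the absolute areas under v-t.
0–6 s: |-4| × 6 = 24 m
6–7 s: |11| × 1 = 11 m
7–11 s: |3| × 4 = 12 m
Total distance = 47 m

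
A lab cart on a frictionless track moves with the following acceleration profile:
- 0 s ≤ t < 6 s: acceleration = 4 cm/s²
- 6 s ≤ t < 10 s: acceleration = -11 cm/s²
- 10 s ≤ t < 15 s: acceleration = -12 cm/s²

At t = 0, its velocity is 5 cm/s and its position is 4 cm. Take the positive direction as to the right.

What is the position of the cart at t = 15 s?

On each constant-a segment, Δv = aΔt and Δx = v₀Δt + ½aΔt²; chain segment to segment.
0–6 s: v starts 5 cm/s; Δx = 5·6 + ½·4·6² = 102 cm; v ends 29 cm/s.
6–10 s: v starts 29 cm/s; Δx = 29·4 + ½·-11·4² = 28 cm; v ends -15 cm/s.
10–15 s: v starts -15 cm/s; Δx = -15·5 + ½·-12·5² = -225 cm; v ends -75 cm/s.
x(15) = 4 + Σ Δx = -91 cm.

-91 cm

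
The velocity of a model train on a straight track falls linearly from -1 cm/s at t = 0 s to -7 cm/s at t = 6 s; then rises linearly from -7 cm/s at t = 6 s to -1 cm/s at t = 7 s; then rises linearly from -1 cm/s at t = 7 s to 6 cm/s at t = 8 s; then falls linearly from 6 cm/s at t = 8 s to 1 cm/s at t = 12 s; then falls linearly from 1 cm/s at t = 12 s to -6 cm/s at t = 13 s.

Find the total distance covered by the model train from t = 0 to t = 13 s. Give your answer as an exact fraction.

331/7 cm

Total distance travelled is ∫|v| dt — sum the magnitudes of each area piece.
0–6 s: |½(-1 + -7)(6)| = 24 cm
6–7 s: |½(-7 + -1)(1)| = 4 cm
7–8 s: v = 0 at t = 50/7 s; triangle areas 1/14 + 18/7 = 37/14 cm
8–12 s: |½(6 + 1)(4)| = 14 cm
12–13 s: v = 0 at t = 85/7 s; triangle areas 1/14 + 18/7 = 37/14 cm
Total distance = 331/7 cm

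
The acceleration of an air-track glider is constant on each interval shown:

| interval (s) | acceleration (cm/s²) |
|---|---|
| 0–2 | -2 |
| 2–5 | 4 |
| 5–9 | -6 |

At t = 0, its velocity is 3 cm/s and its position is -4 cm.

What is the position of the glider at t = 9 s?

On each constant-a segment, Δv = aΔt and Δx = v₀Δt + ½aΔt²; chain segment to segment.
0–2 s: v starts 3 cm/s; Δx = 3·2 + ½·-2·2² = 2 cm; v ends -1 cm/s.
2–5 s: v starts -1 cm/s; Δx = -1·3 + ½·4·3² = 15 cm; v ends 11 cm/s.
5–9 s: v starts 11 cm/s; Δx = 11·4 + ½·-6·4² = -4 cm; v ends -13 cm/s.
x(9) = -4 + Σ Δx = 9 cm.

9 cm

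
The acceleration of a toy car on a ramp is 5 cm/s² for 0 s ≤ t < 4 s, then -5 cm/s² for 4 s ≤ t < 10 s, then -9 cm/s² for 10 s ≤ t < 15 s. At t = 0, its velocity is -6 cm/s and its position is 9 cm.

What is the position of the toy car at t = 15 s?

On each constant-a segment, Δv = aΔt and Δx = v₀Δt + ½aΔt²; chain segment to segment.
0–4 s: v starts -6 cm/s; Δx = -6·4 + ½·5·4² = 16 cm; v ends 14 cm/s.
4–10 s: v starts 14 cm/s; Δx = 14·6 + ½·-5·6² = -6 cm; v ends -16 cm/s.
10–15 s: v starts -16 cm/s; Δx = -16·5 + ½·-9·5² = -192.5 cm; v ends -61 cm/s.
x(15) = 9 + Σ Δx = -173.5 cm.

-173.5 cm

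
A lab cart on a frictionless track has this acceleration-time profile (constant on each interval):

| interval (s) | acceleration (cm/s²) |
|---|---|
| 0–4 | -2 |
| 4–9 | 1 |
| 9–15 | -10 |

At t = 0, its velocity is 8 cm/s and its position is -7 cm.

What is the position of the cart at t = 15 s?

On each constant-a segment, Δv = aΔt and Δx = v₀Δt + ½aΔt²; chain segment to segment.
0–4 s: v starts 8 cm/s; Δx = 8·4 + ½·-2·4² = 16 cm; v ends 0 cm/s.
4–9 s: v starts 0 cm/s; Δx = 0·5 + ½·1·5² = 12.5 cm; v ends 5 cm/s.
9–15 s: v starts 5 cm/s; Δx = 5·6 + ½·-10·6² = -150 cm; v ends -55 cm/s.
x(15) = -7 + Σ Δx = -128.5 cm.

-128.5 cm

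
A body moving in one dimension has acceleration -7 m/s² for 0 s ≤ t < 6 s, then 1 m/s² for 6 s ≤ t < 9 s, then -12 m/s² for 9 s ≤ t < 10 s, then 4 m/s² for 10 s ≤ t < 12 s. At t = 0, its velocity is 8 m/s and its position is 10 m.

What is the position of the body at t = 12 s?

-280.5 m

On each constant-a segment, Δv = aΔt and Δx = v₀Δt + ½aΔt²; chain segment to segment.
0–6 s: v starts 8 m/s; Δx = 8·6 + ½·-7·6² = -78 m; v ends -34 m/s.
6–9 s: v starts -34 m/s; Δx = -34·3 + ½·1·3² = -97.5 m; v ends -31 m/s.
9–10 s: v starts -31 m/s; Δx = -31·1 + ½·-12·1² = -37 m; v ends -43 m/s.
10–12 s: v starts -43 m/s; Δx = -43·2 + ½·4·2² = -78 m; v ends -35 m/s.
x(12) = 10 + Σ Δx = -280.5 m.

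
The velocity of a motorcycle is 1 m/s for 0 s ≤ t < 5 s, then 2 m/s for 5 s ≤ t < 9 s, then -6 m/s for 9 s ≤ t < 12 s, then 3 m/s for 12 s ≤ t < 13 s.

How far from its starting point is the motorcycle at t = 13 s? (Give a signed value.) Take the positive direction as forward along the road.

-2 m

Displacement is the signed area under the v-t curve.
0–5 s: 1 × 5 = 5 m
5–9 s: 2 × 4 = 8 m
9–12 s: -6 × 3 = -18 m
12–13 s: 3 × 1 = 3 m
Net displacement = -2 m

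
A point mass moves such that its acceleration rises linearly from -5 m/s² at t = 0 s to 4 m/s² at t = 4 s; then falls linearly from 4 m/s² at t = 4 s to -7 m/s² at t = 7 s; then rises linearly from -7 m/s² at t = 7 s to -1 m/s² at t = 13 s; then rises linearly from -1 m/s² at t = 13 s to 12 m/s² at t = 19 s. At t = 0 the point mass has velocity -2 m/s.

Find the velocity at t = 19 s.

0.5 m/s

Δv equals the area under the a-t graph; then v = v₀ + Δv.
0–4 s: ½(-5 + 4)(4) = -2 m/s
4–7 s: ½(4 + -7)(3) = -4.5 m/s
7–13 s: ½(-7 + -1)(6) = -24 m/s
13–19 s: ½(-1 + 12)(6) = 33 m/s
Δv = 2.5 m/s, so v(19) = -2 + (2.5) = 0.5 m/s.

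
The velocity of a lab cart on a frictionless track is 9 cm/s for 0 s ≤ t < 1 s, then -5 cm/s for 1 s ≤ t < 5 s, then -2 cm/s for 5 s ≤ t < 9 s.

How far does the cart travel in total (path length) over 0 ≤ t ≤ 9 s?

Distance (not displacement) is the total path length: add the absolute areas under v-t.
0–1 s: |9| × 1 = 9 cm
1–5 s: |-5| × 4 = 20 cm
5–9 s: |-2| × 4 = 8 cm
Total distance = 37 cm

37 cm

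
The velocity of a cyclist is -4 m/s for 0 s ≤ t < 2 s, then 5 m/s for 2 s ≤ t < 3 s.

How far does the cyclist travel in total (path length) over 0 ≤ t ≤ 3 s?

13 m

Total distance travelled is ∫|v| dt — sum the magnitudes of each area piece.
0–2 s: |-4| × 2 = 8 m
2–3 s: |5| × 1 = 5 m
Total distance = 13 m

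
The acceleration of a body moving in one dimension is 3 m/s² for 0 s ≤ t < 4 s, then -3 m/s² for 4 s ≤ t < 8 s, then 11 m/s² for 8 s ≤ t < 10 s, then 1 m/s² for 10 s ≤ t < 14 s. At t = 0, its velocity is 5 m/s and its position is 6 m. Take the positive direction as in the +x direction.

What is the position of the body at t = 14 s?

242 m

On each constant-a segment, Δv = aΔt and Δx = v₀Δt + ½aΔt²; chain segment to segment.
0–4 s: v starts 5 m/s; Δx = 5·4 + ½·3·4² = 44 m; v ends 17 m/s.
4–8 s: v starts 17 m/s; Δx = 17·4 + ½·-3·4² = 44 m; v ends 5 m/s.
8–10 s: v starts 5 m/s; Δx = 5·2 + ½·11·2² = 32 m; v ends 27 m/s.
10–14 s: v starts 27 m/s; Δx = 27·4 + ½·1·4² = 116 m; v ends 31 m/s.
x(14) = 6 + Σ Δx = 242 m.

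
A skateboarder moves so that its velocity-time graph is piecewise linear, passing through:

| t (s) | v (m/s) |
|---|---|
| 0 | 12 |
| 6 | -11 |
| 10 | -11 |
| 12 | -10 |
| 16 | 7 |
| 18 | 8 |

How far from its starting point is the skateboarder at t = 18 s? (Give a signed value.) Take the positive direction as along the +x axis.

Net displacement equals the area under the velocity-time graph (areas below the axis count negative).
0–6 s: ½(12 + -11)(6) = 3 m
6–10 s: -11 × 4 = -44 m
10–12 s: ½(-11 + -10)(2) = -21 m
12–16 s: ½(-10 + 7)(4) = -6 m
16–18 s: ½(7 + 8)(2) = 15 m
Net displacement = -53 m

-53 m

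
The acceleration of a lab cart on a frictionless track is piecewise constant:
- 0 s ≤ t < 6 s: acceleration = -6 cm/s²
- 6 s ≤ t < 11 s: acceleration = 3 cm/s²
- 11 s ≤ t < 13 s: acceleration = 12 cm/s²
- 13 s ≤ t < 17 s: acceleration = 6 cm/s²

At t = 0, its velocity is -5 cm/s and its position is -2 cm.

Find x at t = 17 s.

On each constant-a segment, Δv = aΔt and Δx = v₀Δt + ½aΔt²; chain segment to segment.
0–6 s: v starts -5 cm/s; Δx = -5·6 + ½·-6·6² = -138 cm; v ends -41 cm/s.
6–11 s: v starts -41 cm/s; Δx = -41·5 + ½·3·5² = -167.5 cm; v ends -26 cm/s.
11–13 s: v starts -26 cm/s; Δx = -26·2 + ½·12·2² = -28 cm; v ends -2 cm/s.
13–17 s: v starts -2 cm/s; Δx = -2·4 + ½·6·4² = 40 cm; v ends 22 cm/s.
x(17) = -2 + Σ Δx = -295.5 cm.

-295.5 cm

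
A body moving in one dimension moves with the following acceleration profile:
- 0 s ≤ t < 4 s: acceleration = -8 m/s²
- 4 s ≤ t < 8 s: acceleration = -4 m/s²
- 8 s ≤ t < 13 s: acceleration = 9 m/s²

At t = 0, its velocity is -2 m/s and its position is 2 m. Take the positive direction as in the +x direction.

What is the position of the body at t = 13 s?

-375.5 m

On each constant-a segment, Δv = aΔt and Δx = v₀Δt + ½aΔt²; chain segment to segment.
0–4 s: v starts -2 m/s; Δx = -2·4 + ½·-8·4² = -72 m; v ends -34 m/s.
4–8 s: v starts -34 m/s; Δx = -34·4 + ½·-4·4² = -168 m; v ends -50 m/s.
8–13 s: v starts -50 m/s; Δx = -50·5 + ½·9·5² = -137.5 m; v ends -5 m/s.
x(13) = 2 + Σ Δx = -375.5 m.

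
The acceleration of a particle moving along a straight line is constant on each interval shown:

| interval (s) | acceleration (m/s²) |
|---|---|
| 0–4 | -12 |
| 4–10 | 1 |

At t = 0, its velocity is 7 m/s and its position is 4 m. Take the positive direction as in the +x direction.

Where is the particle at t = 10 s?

On each constant-a segment, Δv = aΔt and Δx = v₀Δt + ½aΔt²; chain segment to segment.
0–4 s: v starts 7 m/s; Δx = 7·4 + ½·-12·4² = -68 m; v ends -41 m/s.
4–10 s: v starts -41 m/s; Δx = -41·6 + ½·1·6² = -228 m; v ends -35 m/s.
x(10) = 4 + Σ Δx = -292 m.

-292 m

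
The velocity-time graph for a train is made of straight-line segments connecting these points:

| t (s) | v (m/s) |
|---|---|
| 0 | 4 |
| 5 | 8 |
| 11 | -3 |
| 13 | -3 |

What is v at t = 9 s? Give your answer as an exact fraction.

On 5–11 s the graph is linear from 8 to -3 m/s: v(9) = 8 + (-3 − 8)·(9 − 5)/(11 − 5) = 2/3 m/s.

2/3 m/s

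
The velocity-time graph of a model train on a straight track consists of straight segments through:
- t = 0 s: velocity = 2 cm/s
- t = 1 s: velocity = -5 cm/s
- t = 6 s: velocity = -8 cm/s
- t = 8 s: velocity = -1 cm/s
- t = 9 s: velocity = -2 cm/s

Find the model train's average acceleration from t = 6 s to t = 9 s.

Average acceleration = Δv/Δt = (-2 − -8)/(9 − 6) = 2 cm/s².

2 cm/s²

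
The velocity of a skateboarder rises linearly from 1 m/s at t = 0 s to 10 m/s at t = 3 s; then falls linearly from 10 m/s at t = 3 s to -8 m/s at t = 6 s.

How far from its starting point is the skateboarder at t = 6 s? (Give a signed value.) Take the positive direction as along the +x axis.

19.5 m

Net displacement equals the area under the velocity-time graph (areas below the axis count negative).
0–3 s: ½(1 + 10)(3) = 16.5 m
3–6 s: ½(10 + -8)(3) = 3 m
Net displacement = 19.5 m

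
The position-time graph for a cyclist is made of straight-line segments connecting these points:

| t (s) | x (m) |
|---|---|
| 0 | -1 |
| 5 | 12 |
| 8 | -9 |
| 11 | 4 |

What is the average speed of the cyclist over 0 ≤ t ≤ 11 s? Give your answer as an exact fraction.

47/11 m/s

Average speed = (total path length)/(elapsed time); on a piecewise-linear x-t graph the path length is Σ|Δx|.
0–5 s: |Δx| = |12 − -1| = 13 m
5–8 s: |Δx| = |-9 − 12| = 21 m
8–11 s: |Δx| = |4 − -9| = 13 m
Total path = 47 m; average speed = 47/11 = 47/11 m/s.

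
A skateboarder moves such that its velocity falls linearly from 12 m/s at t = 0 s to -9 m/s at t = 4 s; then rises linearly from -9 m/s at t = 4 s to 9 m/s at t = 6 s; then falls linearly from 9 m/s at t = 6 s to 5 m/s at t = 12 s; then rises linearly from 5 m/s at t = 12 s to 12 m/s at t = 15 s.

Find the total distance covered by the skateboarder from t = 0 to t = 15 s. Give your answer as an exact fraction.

Distance (not displacement) is the total path length: add the absolute areas under v-t.
0–4 s: v = 0 at t = 16/7 s; triangle areas 96/7 + 54/7 = 150/7 m
4–6 s: v = 0 at t = 5 s; triangle areas 4.5 + 4.5 = 9 m
6–12 s: |½(9 + 5)(6)| = 42 m
12–15 s: |½(5 + 12)(3)| = 25.5 m
Total distance = 1371/14 m

1371/14 m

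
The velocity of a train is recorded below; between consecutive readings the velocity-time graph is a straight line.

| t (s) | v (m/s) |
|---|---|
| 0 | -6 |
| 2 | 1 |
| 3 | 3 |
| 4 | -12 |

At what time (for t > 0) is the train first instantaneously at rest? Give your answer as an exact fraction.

t = 12/7 s

v changes sign on 0–2 s (from -6 to 1); the graph is linear there, so v = 0 at t = 0 + (6)·(2 − 0)/(1 − -6) = 12/7 s.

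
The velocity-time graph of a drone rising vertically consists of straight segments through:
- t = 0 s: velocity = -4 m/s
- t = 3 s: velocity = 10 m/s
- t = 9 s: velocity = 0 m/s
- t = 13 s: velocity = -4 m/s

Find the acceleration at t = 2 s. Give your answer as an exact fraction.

14/3 m/s²

Acceleration is the slope of the v-t graph on 0–3 s: (10 − -4)/(3 − 0) = 14/3 m/s².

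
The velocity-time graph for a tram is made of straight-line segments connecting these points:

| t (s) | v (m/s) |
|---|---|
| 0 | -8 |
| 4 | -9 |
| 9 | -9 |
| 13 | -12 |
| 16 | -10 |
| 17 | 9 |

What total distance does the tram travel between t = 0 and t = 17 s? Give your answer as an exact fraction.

6033/38 m

Distance (not displacement) is the total path length: add the absolute areas under v-t.
0–4 s: |½(-8 + -9)(4)| = 34 m
4–9 s: |-9| × 5 = 45 m
9–13 s: |½(-9 + -12)(4)| = 42 m
13–16 s: |½(-12 + -10)(3)| = 33 m
16–17 s: v = 0 at t = 314/19 s; triangle areas 50/19 + 81/38 = 181/38 m
Total distance = 6033/38 m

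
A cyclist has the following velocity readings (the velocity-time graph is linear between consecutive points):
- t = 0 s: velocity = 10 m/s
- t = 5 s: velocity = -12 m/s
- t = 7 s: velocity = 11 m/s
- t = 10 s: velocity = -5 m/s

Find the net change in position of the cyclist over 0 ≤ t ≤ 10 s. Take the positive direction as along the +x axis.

3 m

Net displacement equals the area under the velocity-time graph (areas below the axis count negative).
0–5 s: ½(10 + -12)(5) = -5 m
5–7 s: ½(-12 + 11)(2) = -1 m
7–10 s: ½(11 + -5)(3) = 9 m
Net displacement = 3 m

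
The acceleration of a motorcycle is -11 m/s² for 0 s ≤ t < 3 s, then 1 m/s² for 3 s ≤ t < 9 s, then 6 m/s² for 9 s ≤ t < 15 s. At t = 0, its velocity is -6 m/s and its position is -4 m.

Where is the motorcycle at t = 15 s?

On each constant-a segment, Δv = aΔt and Δx = v₀Δt + ½aΔt²; chain segment to segment.
0–3 s: v starts -6 m/s; Δx = -6·3 + ½·-11·3² = -67.5 m; v ends -39 m/s.
3–9 s: v starts -39 m/s; Δx = -39·6 + ½·1·6² = -216 m; v ends -33 m/s.
9–15 s: v starts -33 m/s; Δx = -33·6 + ½·6·6² = -90 m; v ends 3 m/s.
x(15) = -4 + Σ Δx = -377.5 m.

-377.5 m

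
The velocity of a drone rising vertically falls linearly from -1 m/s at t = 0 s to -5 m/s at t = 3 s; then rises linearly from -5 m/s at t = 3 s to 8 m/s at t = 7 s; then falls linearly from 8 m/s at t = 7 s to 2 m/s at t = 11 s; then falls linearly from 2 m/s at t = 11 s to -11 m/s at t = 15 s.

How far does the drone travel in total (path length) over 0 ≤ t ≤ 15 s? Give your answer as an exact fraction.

Total distance travelled is ∫|v| dt — sum the magnitudes of each area piece.
0–3 s: |½(-1 + -5)(3)| = 9 m
3–7 s: v = 0 at t = 59/13 s; triangle areas 50/13 + 128/13 = 178/13 m
7–11 s: |½(8 + 2)(4)| = 20 m
11–15 s: v = 0 at t = 151/13 s; triangle areas 8/13 + 242/13 = 250/13 m
Total distance = 805/13 m

805/13 m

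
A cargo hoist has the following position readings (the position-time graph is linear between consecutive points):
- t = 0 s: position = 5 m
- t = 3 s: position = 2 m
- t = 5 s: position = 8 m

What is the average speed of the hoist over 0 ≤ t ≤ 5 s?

Average speed = (total path length)/(elapsed time); on a piecewise-linear x-t graph the path length is Σ|Δx|.
0–3 s: |Δx| = |2 − 5| = 3 m
3–5 s: |Δx| = |8 − 2| = 6 m
Total path = 9 m; average speed = 9/5 = 1.8 m/s.

1.8 m/s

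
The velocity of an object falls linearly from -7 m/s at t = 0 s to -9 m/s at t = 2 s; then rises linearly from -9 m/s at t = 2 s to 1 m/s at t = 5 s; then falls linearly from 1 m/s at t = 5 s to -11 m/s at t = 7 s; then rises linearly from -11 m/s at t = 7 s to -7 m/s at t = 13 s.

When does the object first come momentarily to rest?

v changes sign on 2–5 s (from -9 to 1); the graph is linear there, so v = 0 at t = 2 + (9)·(5 − 2)/(1 − -9) = 4.7 s.

t = 4.7 s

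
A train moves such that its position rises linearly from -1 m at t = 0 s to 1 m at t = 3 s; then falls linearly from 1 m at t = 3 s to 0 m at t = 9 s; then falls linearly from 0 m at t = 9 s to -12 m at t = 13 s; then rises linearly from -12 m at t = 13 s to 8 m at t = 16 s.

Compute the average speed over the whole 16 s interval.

Average speed = (total path length)/(elapsed time); on a piecewise-linear x-t graph the path length is Σ|Δx|.
0–3 s: |Δx| = |1 − -1| = 2 m
3–9 s: |Δx| = |0 − 1| = 1 m
9–13 s: |Δx| = |-12 − 0| = 12 m
13–16 s: |Δx| = |8 − -12| = 20 m
Total path = 35 m; average speed = 35/16 = 2.1875 m/s.

2.1875 m/s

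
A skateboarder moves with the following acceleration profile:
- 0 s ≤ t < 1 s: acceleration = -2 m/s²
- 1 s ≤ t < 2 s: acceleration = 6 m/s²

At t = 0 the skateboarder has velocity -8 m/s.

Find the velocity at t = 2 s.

-4 m/s

Δv equals the area under the a-t graph; then v = v₀ + Δv.
0–1 s: -2 × 1 = -2 m/s
1–2 s: 6 × 1 = 6 m/s
Δv = 4 m/s, so v(2) = -8 + (4) = -4 m/s.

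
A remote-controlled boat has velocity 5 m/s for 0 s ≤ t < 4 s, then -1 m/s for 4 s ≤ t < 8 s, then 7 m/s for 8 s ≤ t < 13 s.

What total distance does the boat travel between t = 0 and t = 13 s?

59 m

Total distance travelled is ∫|v| dt — sum the magnitudes of each area piece.
0–4 s: |5| × 4 = 20 m
4–8 s: |-1| × 4 = 4 m
8–13 s: |7| × 5 = 35 m
Total distance = 59 m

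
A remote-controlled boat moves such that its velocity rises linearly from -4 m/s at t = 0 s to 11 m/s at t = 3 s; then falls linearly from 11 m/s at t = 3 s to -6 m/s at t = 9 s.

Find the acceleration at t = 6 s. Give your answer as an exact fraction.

Acceleration is the slope of the v-t graph on 3–9 s: (-6 − 11)/(9 − 3) = -17/6 m/s².

-17/6 m/s²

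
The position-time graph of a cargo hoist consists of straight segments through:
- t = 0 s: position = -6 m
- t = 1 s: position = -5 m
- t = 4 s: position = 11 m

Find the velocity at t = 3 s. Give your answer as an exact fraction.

Velocity is the slope of the x-t graph on 1–4 s: (11 − -5)/(4 − 1) = 16/3 m/s.

16/3 m/s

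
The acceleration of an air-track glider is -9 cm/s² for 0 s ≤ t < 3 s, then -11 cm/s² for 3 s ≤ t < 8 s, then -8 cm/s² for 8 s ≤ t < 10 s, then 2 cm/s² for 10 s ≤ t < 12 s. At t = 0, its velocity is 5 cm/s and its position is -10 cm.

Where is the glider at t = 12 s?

-635 cm

On each constant-a segment, Δv = aΔt and Δx = v₀Δt + ½aΔt²; chain segment to segment.
0–3 s: v starts 5 cm/s; Δx = 5·3 + ½·-9·3² = -25.5 cm; v ends -22 cm/s.
3–8 s: v starts -22 cm/s; Δx = -22·5 + ½·-11·5² = -247.5 cm; v ends -77 cm/s.
8–10 s: v starts -77 cm/s; Δx = -77·2 + ½·-8·2² = -170 cm; v ends -93 cm/s.
10–12 s: v starts -93 cm/s; Δx = -93·2 + ½·2·2² = -182 cm; v ends -89 cm/s.
x(12) = -10 + Σ Δx = -635 cm.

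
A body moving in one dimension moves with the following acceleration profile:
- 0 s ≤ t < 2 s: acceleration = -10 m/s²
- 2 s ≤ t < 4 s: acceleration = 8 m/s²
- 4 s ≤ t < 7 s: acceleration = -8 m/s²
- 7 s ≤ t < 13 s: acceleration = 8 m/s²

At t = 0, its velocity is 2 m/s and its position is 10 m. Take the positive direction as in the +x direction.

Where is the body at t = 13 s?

On each constant-a segment, Δv = aΔt and Δx = v₀Δt + ½aΔt²; chain segment to segment.
0–2 s: v starts 2 m/s; Δx = 2·2 + ½·-10·2² = -16 m; v ends -18 m/s.
2–4 s: v starts -18 m/s; Δx = -18·2 + ½·8·2² = -20 m; v ends -2 m/s.
4–7 s: v starts -2 m/s; Δx = -2·3 + ½·-8·3² = -42 m; v ends -26 m/s.
7–13 s: v starts -26 m/s; Δx = -26·6 + ½·8·6² = -12 m; v ends 22 m/s.
x(13) = 10 + Σ Δx = -80 m.

-80 m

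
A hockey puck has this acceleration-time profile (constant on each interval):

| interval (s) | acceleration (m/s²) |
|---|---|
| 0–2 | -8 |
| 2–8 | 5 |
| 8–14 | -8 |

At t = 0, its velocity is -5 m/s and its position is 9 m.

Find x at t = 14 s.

On each constant-a segment, Δv = aΔt and Δx = v₀Δt + ½aΔt²; chain segment to segment.
0–2 s: v starts -5 m/s; Δx = -5·2 + ½·-8·2² = -26 m; v ends -21 m/s.
2–8 s: v starts -21 m/s; Δx = -21·6 + ½·5·6² = -36 m; v ends 9 m/s.
8–14 s: v starts 9 m/s; Δx = 9·6 + ½·-8·6² = -90 m; v ends -39 m/s.
x(14) = 9 + Σ Δx = -143 m.

-143 m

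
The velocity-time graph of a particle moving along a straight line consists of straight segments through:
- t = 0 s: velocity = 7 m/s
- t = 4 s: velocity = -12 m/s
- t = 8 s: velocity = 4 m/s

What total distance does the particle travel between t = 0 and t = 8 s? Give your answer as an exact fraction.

766/19 m

Distance (not displacement) is the total path length: add the absolute areas under v-t.
0–4 s: v = 0 at t = 28/19 s; triangle areas 98/19 + 288/19 = 386/19 m
4–8 s: v = 0 at t = 7 s; triangle areas 18 + 2 = 20 m
Total distance = 766/19 m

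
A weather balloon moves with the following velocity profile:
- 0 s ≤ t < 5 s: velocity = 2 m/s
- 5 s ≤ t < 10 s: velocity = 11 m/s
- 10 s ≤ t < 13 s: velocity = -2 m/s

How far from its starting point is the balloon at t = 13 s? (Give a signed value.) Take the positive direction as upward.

59 m

Displacement is the signed area under the v-t curve.
0–5 s: 2 × 5 = 10 m
5–10 s: 11 × 5 = 55 m
10–13 s: -2 × 3 = -6 m
Net displacement = 59 m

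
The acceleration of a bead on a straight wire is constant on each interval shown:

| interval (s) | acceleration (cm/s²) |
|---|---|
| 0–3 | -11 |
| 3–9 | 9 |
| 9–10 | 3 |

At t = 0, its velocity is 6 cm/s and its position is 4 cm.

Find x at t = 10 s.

1 cm

On each constant-a segment, Δv = aΔt and Δx = v₀Δt + ½aΔt²; chain segment to segment.
0–3 s: v starts 6 cm/s; Δx = 6·3 + ½·-11·3² = -31.5 cm; v ends -27 cm/s.
3–9 s: v starts -27 cm/s; Δx = -27·6 + ½·9·6² = 0 cm; v ends 27 cm/s.
9–10 s: v starts 27 cm/s; Δx = 27·1 + ½·3·1² = 28.5 cm; v ends 30 cm/s.
x(10) = 4 + Σ Δx = 1 cm.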